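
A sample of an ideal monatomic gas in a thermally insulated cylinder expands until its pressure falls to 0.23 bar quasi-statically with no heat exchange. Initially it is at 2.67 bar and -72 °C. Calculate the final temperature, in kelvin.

T₂ ≈ 75.4 K

Along an adiabat T P^((1−γ)/γ) is constant, so T₂ = T₁ (P₂/P₁)^((γ−1)/γ).
For a monatomic ideal gas γ = 5/3, so (γ−1)/γ = 2/5.
T₁ = -72 °C = 201.1 K.
T₂ = 201.1 × (0.23/2.67)^(2/5) = 75.44 K.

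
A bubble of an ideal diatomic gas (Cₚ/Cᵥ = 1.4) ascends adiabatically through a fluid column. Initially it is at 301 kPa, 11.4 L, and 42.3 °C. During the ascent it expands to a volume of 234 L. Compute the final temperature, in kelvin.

For a reversible adiabat TV^(γ−1) is constant, so T₂ = T₁ (V₁/V₂)^(γ−1).
T₁ = 42.3 °C = 315.4 K.
T₂ = 315.4 × (11.4/234)^(0.4) = 94.19 K.

T₂ ≈ 94.2 K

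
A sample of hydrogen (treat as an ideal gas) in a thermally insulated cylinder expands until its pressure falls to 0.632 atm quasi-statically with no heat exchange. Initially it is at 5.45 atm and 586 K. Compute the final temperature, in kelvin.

Adiabatic: T₂/T₁ = (P₂/P₁)^((γ−1)/γ).
For a diatomic ideal gas γ = 7/5, so (γ−1)/γ = 2/7.
T₂ = 586 × (0.632/5.45)^(2/7) = 316.6 K.

T₂ ≈ 317 K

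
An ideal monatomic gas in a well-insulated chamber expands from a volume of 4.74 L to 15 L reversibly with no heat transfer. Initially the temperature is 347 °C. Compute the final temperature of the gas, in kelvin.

T₂ ≈ 288 K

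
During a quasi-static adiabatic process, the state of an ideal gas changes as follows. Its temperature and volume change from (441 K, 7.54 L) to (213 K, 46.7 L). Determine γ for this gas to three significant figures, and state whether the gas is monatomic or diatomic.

TV^(γ−1) = const ⇒ γ − 1 = ln(T₂/T₁) / ln(V₁/V₂).
γ = 1 + ln(213/441) / ln(7.54/46.7) = 1.399.
γ ≈ 1.40 is close to 7/5, so the gas is diatomic.

γ ≈ 1.40; diatomic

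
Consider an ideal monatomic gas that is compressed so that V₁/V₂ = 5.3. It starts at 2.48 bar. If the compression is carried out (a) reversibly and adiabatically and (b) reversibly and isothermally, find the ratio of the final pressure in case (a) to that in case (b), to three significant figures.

P_adiabatic / P_isothermal ≈ 3.04

For a monatomic ideal gas γ = 5/3.
Isothermal: P_b = P₁(V₁/V₂) = 2.48×5.3.
Adiabatic: P_a = P₁(V₁/V₂)^γ = 2.48×5.3^(5/3).
P_a/P_b = (V₁/V₂)^(γ−1) = 5.3^(2/3) = 3.04.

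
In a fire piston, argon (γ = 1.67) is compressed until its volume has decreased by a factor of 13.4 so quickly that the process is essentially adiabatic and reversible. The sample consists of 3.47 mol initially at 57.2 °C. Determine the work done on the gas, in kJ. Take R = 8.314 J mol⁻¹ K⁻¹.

W ≈ 66.7 kJ

For a reversible adiabat TV^(γ−1) is constant, so T₂ = T₁ (V₁/V₂)^(γ−1).
T₁ = 57.2 °C = 330.3 K.
T₂ = 330.3 × 13.4^(0.67) = 1880 K.
Q = 0, so ΔU = W_on_gas = nCᵥΔT with Cᵥ = R/(γ−1) = 12.41 J/(mol·K).
ΔU = 3.47 × 12.41 × (1880 − 330.3) = 66720 J.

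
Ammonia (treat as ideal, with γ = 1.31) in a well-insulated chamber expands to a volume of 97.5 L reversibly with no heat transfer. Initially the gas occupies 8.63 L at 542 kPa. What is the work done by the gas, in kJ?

P₂ = P₁(V₁/V₂)^γ = 542×(8.63/97.5)^(1.31) = 22.62 kPa.
For a reversible adiabat, W_by_gas = (P₁V₁ − P₂V₂)/(γ−1).
W_by = (542000×0.00863 − 22620×0.0975) / (0.31) = 7973 J.

W ≈ 7.97 kJ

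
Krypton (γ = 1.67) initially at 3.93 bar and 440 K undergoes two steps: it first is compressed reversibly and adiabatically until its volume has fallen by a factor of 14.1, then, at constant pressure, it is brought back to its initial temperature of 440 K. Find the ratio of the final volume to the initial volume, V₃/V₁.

Adiabatic step: V₂/V₁ = 0.07092; T₂ = T₁·14.1^(0.67) = 2591 K.
Isobaric step: V₃/V₂ = T₃/T₂ = 440/2591.
V₃/V₁ = (V₂/V₁)(V₃/V₂) = 0.07092 × (440/2591) = 0.01204.

V₃/V₁ ≈ 0.0120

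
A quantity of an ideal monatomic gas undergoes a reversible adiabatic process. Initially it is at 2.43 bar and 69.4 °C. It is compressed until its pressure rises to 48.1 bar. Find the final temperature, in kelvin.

T₂ ≈ 1130 K

Adiabatic: T₂/T₁ = (P₂/P₁)^((γ−1)/γ).
For a monatomic ideal gas γ = 5/3, so (γ−1)/γ = 2/5.
T₁ = 69.4 °C = 342.5 K.
T₂ = 342.5 × (48.1/2.43)^(2/5) = 1131 K.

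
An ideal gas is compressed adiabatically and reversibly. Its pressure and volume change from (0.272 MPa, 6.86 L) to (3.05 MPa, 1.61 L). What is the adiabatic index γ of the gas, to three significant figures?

PV^γ = const ⇒ γ = ln(P₂/P₁) / ln(V₁/V₂).
γ = ln(3.05/0.272) / ln(6.86/1.61) = 1.668.

γ ≈ 1.67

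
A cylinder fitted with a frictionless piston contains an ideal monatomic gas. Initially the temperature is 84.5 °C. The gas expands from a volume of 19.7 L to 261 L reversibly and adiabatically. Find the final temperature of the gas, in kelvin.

T₂ ≈ 63.9 K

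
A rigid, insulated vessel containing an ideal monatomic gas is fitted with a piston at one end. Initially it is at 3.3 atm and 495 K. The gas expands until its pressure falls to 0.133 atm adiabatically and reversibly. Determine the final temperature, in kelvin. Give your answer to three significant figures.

Along an adiabat T P^((1−γ)/γ) is constant, so T₂ = T₁ (P₂/P₁)^((γ−1)/γ).
For a monatomic ideal gas γ = 5/3, so (γ−1)/γ = 2/5.
T₂ = 495 × (0.133/3.3)^(2/5) = 137 K.

T₂ ≈ 137 K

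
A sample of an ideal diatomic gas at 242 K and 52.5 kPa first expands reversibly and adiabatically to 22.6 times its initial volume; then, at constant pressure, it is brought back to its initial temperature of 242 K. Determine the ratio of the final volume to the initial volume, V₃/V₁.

For a diatomic ideal gas γ = 7/5.
Adiabatic step: V₂/V₁ = 22.6; T₂ = T₁·(1/22.6)^(2/5) = 69.53 K.
Isobaric step: V₃/V₂ = T₃/T₂ = 242/69.53.
V₃/V₁ = (V₂/V₁)(V₃/V₂) = 22.6 × (242/69.53) = 78.66.

V₃/V₁ ≈ 78.7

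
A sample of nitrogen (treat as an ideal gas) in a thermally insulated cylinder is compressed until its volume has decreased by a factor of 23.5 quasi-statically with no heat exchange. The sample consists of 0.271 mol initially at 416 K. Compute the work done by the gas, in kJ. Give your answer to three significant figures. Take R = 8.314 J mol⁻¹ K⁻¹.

For a reversible adiabat TV^(γ−1) is constant, so T₂ = T₁ (V₁/V₂)^(γ−1).
γ = 7/5 for a diatomic ideal gas, so γ−1 = 2/5.
T₂ = 416 × 23.5^(2/5) = 1471 K.
Q = 0, so ΔU = W_on_gas = nCᵥΔT with Cᵥ = R/(γ−1) = 20.79 J/(mol·K).
ΔU = 0.271 × 20.79 × (1471 − 416) = 5941 J.
Work done by the gas = −ΔU = -5941 J.

W ≈ -5.94 kJ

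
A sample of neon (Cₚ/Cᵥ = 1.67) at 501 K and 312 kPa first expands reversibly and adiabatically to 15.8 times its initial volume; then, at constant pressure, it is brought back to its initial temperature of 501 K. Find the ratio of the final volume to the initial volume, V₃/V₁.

V₃/V₁ ≈ 100

Adiabatic step: V₂/V₁ = 15.8; T₂ = T₁·(1/15.8)^(0.67) = 78.84 K.
Isobaric step: V₃/V₂ = T₃/T₂ = 501/78.84.
V₃/V₁ = (V₂/V₁)(V₃/V₂) = 15.8 × (501/78.84) = 100.4.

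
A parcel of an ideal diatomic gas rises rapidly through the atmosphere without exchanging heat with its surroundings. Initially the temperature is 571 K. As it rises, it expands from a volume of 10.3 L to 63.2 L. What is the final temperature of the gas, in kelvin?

Adiabatic: T₁V₁^(γ−1) = T₂V₂^(γ−1) ⇒ T₂ = T₁ (V₁/V₂)^(γ−1).
For a diatomic ideal gas γ = 7/5, so γ−1 = 2/5.
T₂ = 571 × (10.3/63.2)^(2/5) = 276.4 K.

T₂ ≈ 276 K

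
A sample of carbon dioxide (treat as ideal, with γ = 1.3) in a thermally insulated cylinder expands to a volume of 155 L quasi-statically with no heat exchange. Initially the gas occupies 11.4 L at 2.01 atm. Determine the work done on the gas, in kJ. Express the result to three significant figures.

P₂ = P₁(V₁/V₂)^γ = 2.01×(11.4/155)^(1.3) = 0.06757 atm.
For a reversible adiabat, W_by_gas = (P₁V₁ − P₂V₂)/(γ−1).
W_by = (203700×0.0114 − 6846×0.155) / (0.3) = 4202 J.
W_on_gas = −W_by = -4202 J.

W ≈ -4.20 kJ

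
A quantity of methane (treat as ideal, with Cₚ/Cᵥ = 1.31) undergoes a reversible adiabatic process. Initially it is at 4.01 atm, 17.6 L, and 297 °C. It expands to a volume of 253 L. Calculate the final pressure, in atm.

P₂ ≈ 0.122 atm

Adiabatic: P₁V₁^γ = P₂V₂^γ ⇒ P₂ = P₁ (V₁/V₂)^γ.
P₂ = 4.01 × (17.6/253)^(1.31) = 0.1221 atm.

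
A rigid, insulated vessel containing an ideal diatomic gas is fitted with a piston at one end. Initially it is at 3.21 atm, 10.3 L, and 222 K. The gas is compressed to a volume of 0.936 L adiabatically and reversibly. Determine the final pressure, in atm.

P₂ ≈ 92.2 atm

Adiabatic: P₁V₁^γ = P₂V₂^γ ⇒ P₂ = P₁ (V₁/V₂)^γ.
γ = 7/5 for a diatomic ideal gas.
P₂ = 3.21 × (10.3/0.936)^(7/5) = 92.19 atm.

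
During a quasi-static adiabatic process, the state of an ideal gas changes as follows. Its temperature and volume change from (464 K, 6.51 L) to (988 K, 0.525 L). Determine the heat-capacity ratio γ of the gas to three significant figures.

TV^(γ−1) = const ⇒ γ − 1 = ln(T₂/T₁) / ln(V₁/V₂).
γ = 1 + ln(988/464) / ln(6.51/0.525) = 1.3.

γ ≈ 1.30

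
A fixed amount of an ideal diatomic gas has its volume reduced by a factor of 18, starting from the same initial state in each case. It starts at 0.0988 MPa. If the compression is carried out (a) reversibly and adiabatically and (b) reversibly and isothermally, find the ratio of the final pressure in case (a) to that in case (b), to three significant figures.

For a diatomic ideal gas γ = 7/5.
Isothermal: P_b = P₁(V₁/V₂) = 0.0988×18.
Adiabatic: P_a = P₁(V₁/V₂)^γ = 0.0988×18^(7/5).
P_a/P_b = (V₁/V₂)^(γ−1) = 18^(2/5) = 3.178.

P_adiabatic / P_isothermal ≈ 3.18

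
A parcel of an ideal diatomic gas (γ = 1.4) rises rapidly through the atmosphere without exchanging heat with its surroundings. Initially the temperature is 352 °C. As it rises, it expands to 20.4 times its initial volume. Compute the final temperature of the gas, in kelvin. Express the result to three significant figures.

Adiabatic: T₁V₁^(γ−1) = T₂V₂^(γ−1) ⇒ T₂ = T₁ (V₁/V₂)^(γ−1).
T₁ = 352 °C = 625.1 K.
T₂ = 625.1 × (1/20.4)^(0.4) = 187.1 K.

T₂ ≈ 187 K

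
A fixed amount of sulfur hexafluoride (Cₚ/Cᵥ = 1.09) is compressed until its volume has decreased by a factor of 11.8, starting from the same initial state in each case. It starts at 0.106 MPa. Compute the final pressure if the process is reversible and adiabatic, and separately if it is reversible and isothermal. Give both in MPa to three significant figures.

adiabatic: 1.56 MPa; isothermal: 1.25 MPa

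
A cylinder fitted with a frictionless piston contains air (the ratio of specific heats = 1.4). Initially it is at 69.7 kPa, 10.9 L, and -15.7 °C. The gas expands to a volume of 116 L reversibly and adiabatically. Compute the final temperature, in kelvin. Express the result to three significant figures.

T₂ ≈ 100 K

For a reversible adiabat TV^(γ−1) is constant, so T₂ = T₁ (V₁/V₂)^(γ−1).
T₁ = -15.7 °C = 257.4 K.
T₂ = 257.4 × (10.9/116)^(0.4) = 99.97 K.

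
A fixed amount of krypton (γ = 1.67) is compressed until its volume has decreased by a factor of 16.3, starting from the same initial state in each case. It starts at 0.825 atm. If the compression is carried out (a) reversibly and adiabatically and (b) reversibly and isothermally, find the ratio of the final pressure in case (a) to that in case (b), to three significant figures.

P_adiabatic / P_isothermal ≈ 6.49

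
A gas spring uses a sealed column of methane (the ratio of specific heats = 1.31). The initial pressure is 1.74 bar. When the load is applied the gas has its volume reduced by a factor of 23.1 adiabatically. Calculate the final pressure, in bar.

P₂ ≈ 106 bar

Adiabatic: P₁V₁^γ = P₂V₂^γ ⇒ P₂ = P₁ (V₁/V₂)^γ.
P₂ = 1.74 × 23.1^(1.31) = 106.4 bar.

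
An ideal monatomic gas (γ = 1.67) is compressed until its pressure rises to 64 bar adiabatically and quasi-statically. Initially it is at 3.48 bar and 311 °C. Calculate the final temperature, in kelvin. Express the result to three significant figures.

T₂ ≈ 1880 K

Along an adiabat T P^((1−γ)/γ) is constant, so T₂ = T₁ (P₂/P₁)^((γ−1)/γ).
T₁ = 311 °C = 584.1 K.
T₂ = 584.1 × (64/3.48)^(0.401) = 1879 K.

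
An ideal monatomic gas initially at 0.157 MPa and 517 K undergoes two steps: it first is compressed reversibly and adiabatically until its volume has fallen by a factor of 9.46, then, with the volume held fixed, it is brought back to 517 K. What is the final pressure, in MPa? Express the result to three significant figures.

P₃ ≈ 1.49 MPa

For a monatomic ideal gas γ = 5/3.
Adiabatic step (PV^γ = const): P₂ = 0.157×9.46^(5/3) = 6.643 MPa; T₂ = 517×9.46^(2/3) = 2313 K.
Isochoric: P₃ = P₂(T₃/T₂) = 6.643 × (517/2313) = 1.485 MPa.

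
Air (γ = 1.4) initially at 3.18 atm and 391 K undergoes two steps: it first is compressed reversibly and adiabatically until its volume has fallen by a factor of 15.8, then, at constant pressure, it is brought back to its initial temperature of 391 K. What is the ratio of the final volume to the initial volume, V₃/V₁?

V₃/V₁ ≈ 0.0210

Adiabatic step: V₂/V₁ = 0.06329; T₂ = T₁·15.8^(0.4) = 1179 K.
Isobaric step: V₃/V₂ = T₃/T₂ = 391/1179.
V₃/V₁ = (V₂/V₁)(V₃/V₂) = 0.06329 × (391/1179) = 0.02098.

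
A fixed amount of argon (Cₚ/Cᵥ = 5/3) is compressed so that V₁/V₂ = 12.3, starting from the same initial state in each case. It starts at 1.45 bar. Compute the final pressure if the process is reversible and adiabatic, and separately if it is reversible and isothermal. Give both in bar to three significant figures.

adiabatic: 95.0 bar; isothermal: 17.8 bar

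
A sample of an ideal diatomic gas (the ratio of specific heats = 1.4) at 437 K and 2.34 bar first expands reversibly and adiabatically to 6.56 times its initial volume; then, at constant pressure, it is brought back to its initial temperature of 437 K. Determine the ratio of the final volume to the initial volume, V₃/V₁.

Adiabatic step: V₂/V₁ = 6.56; T₂ = T₁·(1/6.56)^(0.4) = 205.9 K.
Isobaric step: V₃/V₂ = T₃/T₂ = 437/205.9.
V₃/V₁ = (V₂/V₁)(V₃/V₂) = 6.56 × (437/205.9) = 13.92.

V₃/V₁ ≈ 13.9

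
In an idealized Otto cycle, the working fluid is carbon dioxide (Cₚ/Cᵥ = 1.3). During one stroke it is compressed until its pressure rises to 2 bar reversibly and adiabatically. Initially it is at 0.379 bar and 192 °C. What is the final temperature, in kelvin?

T₂ ≈ 683 K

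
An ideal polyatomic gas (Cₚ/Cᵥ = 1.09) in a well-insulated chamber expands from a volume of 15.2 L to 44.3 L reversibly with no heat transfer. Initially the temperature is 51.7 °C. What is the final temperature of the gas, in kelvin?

T₂ ≈ 295 K

Adiabatic: T₁V₁^(γ−1) = T₂V₂^(γ−1) ⇒ T₂ = T₁ (V₁/V₂)^(γ−1).
T₁ = 51.7 °C = 324.8 K.
T₂ = 324.8 × (15.2/44.3)^(0.09) = 295 K.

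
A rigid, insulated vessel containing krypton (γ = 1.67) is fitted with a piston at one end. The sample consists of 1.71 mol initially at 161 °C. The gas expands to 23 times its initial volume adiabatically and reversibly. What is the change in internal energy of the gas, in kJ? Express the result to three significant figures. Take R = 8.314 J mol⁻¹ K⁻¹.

ΔU ≈ -8.09 kJ

For a reversible adiabat TV^(γ−1) is constant, so T₂ = T₁ (V₁/V₂)^(γ−1).
T₁ = 161 °C = 434.1 K.
T₂ = 434.1 × (1/23)^(0.67) = 53.12 K.
Q = 0, so ΔU = W_on_gas = nCᵥΔT with Cᵥ = R/(γ−1) = 12.41 J/(mol·K).
ΔU = 1.71 × 12.41 × (53.12 − 434.1) = -8085 J.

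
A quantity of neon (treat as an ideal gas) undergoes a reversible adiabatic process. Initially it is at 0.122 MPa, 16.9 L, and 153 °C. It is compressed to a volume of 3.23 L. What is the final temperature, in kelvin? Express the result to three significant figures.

Adiabatic: T₁V₁^(γ−1) = T₂V₂^(γ−1) ⇒ T₂ = T₁ (V₁/V₂)^(γ−1).
γ = 5/3 for a monatomic ideal gas.
T₁ = 153 °C = 426.1 K.
T₂ = 426.1 × (16.9/3.23)^(2/3) = 1284 K.

T₂ ≈ 1280 K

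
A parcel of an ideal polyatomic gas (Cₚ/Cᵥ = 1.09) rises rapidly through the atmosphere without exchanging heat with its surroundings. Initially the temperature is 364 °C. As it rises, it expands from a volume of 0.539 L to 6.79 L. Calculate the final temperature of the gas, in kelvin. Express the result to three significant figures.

For a reversible adiabat TV^(γ−1) is constant, so T₂ = T₁ (V₁/V₂)^(γ−1).
T₁ = 364 °C = 637.1 K.
T₂ = 637.1 × (0.539/6.79)^(0.09) = 507.2 K.

T₂ ≈ 507 K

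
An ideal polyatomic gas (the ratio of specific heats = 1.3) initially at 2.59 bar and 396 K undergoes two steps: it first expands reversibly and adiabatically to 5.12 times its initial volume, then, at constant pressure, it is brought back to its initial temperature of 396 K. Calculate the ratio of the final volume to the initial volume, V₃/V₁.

V₃/V₁ ≈ 8.36

Adiabatic step: V₂/V₁ = 5.12; T₂ = T₁·(1/5.12)^(0.3) = 242.6 K.
Isobaric step: V₃/V₂ = T₃/T₂ = 396/242.6.
V₃/V₁ = (V₂/V₁)(V₃/V₂) = 5.12 × (396/242.6) = 8.357.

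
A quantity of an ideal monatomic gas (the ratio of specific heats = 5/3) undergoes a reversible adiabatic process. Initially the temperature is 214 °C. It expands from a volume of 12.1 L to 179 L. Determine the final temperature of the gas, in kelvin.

Adiabatic: T₁V₁^(γ−1) = T₂V₂^(γ−1) ⇒ T₂ = T₁ (V₁/V₂)^(γ−1).
T₁ = 214 °C = 487.1 K.
T₂ = 487.1 × (12.1/179)^(2/3) = 80.84 K.

T₂ ≈ 80.8 K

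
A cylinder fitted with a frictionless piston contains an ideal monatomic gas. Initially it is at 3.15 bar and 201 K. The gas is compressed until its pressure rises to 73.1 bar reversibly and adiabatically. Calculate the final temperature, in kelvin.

Adiabatic: T₂/T₁ = (P₂/P₁)^((γ−1)/γ).
For a monatomic ideal gas γ = 5/3, so (γ−1)/γ = 2/5.
T₂ = 201 × (73.1/3.15)^(2/5) = 707 K.

T₂ ≈ 707 K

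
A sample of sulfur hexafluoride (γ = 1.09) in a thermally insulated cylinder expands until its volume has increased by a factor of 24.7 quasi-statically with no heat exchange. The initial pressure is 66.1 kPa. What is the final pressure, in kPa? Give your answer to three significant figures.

Since PV^γ is constant along a reversible adiabat, P₂ = P₁ (V₁/V₂)^γ.
P₂ = 66.1 × (1/24.7)^(1.09) = 2.005 kPa.

P₂ ≈ 2.01 kPa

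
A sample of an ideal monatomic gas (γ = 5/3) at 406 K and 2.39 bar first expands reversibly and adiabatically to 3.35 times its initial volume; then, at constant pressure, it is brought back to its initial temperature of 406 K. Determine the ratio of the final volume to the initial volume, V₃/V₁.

V₃/V₁ ≈ 7.50

Adiabatic step: V₂/V₁ = 3.35; T₂ = T₁·(1/3.35)^(2/3) = 181.3 K.
Isobaric step: V₃/V₂ = T₃/T₂ = 406/181.3.
V₃/V₁ = (V₂/V₁)(V₃/V₂) = 3.35 × (406/181.3) = 7.5.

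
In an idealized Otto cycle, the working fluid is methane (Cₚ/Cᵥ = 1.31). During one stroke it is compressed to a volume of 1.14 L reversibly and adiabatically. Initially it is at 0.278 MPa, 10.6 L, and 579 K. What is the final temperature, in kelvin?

For a reversible adiabat TV^(γ−1) is constant, so T₂ = T₁ (V₁/V₂)^(γ−1).
T₂ = 579 × (10.6/1.14)^(0.31) = 1156 K.

T₂ ≈ 1160 K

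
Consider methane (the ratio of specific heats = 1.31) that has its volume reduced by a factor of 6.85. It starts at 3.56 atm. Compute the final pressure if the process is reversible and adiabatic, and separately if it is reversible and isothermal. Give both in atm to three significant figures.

Isothermal: P₂ = P₁(V₁/V₂) = 3.56×6.85 = 24.39 atm.
Adiabatic: P₂ = P₁(V₁/V₂)^γ = 3.56×6.85^(1.31) = 44.28 atm.

adiabatic: 44.3 atm; isothermal: 24.4 atm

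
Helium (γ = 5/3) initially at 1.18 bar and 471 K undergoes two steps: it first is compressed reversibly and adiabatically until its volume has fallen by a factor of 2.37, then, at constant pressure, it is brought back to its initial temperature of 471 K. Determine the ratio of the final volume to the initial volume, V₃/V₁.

V₃/V₁ ≈ 0.237

Adiabatic step: V₂/V₁ = 0.4219; T₂ = T₁·2.37^(2/3) = 837.2 K.
Isobaric step: V₃/V₂ = T₃/T₂ = 471/837.2.
V₃/V₁ = (V₂/V₁)(V₃/V₂) = 0.4219 × (471/837.2) = 0.2374.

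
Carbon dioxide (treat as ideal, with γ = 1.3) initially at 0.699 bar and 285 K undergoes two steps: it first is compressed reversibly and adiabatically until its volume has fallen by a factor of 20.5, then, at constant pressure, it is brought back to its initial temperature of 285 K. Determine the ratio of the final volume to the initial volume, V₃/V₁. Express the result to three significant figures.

Adiabatic step: V₂/V₁ = 0.04878; T₂ = T₁·20.5^(0.3) = 705.3 K.
Isobaric step: V₃/V₂ = T₃/T₂ = 285/705.3.
V₃/V₁ = (V₂/V₁)(V₃/V₂) = 0.04878 × (285/705.3) = 0.01971.

V₃/V₁ ≈ 0.0197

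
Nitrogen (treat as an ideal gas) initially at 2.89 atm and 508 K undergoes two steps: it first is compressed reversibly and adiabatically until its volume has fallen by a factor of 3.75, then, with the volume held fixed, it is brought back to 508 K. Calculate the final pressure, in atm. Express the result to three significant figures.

For a diatomic ideal gas γ = 7/5.
Adiabatic step (PV^γ = const): P₂ = 2.89×3.75^(7/5) = 18.39 atm; T₂ = 508×3.75^(2/5) = 861.9 K.
Isochoric: P₃ = P₂(T₃/T₂) = 18.39 × (508/861.9) = 10.84 atm.

P₃ ≈ 10.8 atm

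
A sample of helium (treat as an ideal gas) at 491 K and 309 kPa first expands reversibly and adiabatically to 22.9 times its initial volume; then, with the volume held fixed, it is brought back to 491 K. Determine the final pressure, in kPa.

P₃ ≈ 13.5 kPa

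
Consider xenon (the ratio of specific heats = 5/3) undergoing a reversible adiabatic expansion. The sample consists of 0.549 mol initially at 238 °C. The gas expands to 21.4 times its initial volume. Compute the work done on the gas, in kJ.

W ≈ -3.05 kJ

For a reversible adiabat TV^(γ−1) is constant, so T₂ = T₁ (V₁/V₂)^(γ−1).
T₁ = 238 °C = 511.1 K.
T₂ = 511.1 × (1/21.4)^(2/3) = 66.31 K.
Q = 0, so ΔU = W_on_gas = nCᵥΔT with Cᵥ = R/(γ−1) = 12.47 J/(mol·K).
ΔU = 0.549 × 12.47 × (66.31 − 511.1) = -3046 J.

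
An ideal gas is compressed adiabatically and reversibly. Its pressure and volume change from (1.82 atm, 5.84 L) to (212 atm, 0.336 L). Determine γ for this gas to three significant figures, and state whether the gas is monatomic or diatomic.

γ ≈ 1.67; monatomic

PV^γ = const ⇒ γ = ln(P₂/P₁) / ln(V₁/V₂).
γ = ln(212/1.82) / ln(5.84/0.336) = 1.666.
γ ≈ 1.67 is close to 5/3, so the gas is monatomic.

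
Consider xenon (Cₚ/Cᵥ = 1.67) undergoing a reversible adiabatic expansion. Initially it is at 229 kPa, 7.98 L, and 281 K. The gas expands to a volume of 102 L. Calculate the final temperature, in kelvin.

Adiabatic: T₁V₁^(γ−1) = T₂V₂^(γ−1) ⇒ T₂ = T₁ (V₁/V₂)^(γ−1).
T₂ = 281 × (7.98/102)^(0.67) = 50.97 K.

T₂ ≈ 51.0 K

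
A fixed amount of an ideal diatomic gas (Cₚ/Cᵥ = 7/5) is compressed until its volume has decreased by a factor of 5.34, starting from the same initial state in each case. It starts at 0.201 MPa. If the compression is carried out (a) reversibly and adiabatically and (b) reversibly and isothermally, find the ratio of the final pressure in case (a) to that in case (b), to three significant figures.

P_adiabatic / P_isothermal ≈ 1.95

Isothermal: P_b = P₁(V₁/V₂) = 0.201×5.34.
Adiabatic: P_a = P₁(V₁/V₂)^γ = 0.201×5.34^(7/5).
P_a/P_b = (V₁/V₂)^(γ−1) = 5.34^(2/5) = 1.954.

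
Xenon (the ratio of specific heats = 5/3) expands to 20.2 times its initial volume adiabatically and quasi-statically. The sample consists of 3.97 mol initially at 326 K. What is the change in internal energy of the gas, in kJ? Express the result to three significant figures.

ΔU ≈ -14.0 kJ

For a reversible adiabat TV^(γ−1) is constant, so T₂ = T₁ (V₁/V₂)^(γ−1).
T₂ = 326 × (1/20.2)^(2/3) = 43.95 K.
Q = 0, so ΔU = W_on_gas = nCᵥΔT with Cᵥ = R/(γ−1) = 12.47 J/(mol·K).
ΔU = 3.97 × 12.47 × (43.95 − 326) = -13960 J.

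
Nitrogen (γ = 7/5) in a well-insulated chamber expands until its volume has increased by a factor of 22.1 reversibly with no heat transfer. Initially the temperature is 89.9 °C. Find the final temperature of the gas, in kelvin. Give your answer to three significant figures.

For a reversible adiabat TV^(γ−1) is constant, so T₂ = T₁ (V₁/V₂)^(γ−1).
T₁ = 89.9 °C = 363 K.
T₂ = 363 × (1/22.1)^(2/5) = 105.2 K.

T₂ ≈ 105 K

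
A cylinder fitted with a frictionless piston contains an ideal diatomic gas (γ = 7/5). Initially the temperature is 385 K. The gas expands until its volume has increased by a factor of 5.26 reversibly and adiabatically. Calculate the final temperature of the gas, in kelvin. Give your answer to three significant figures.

T₂ ≈ 198 K

Adiabatic: T₁V₁^(γ−1) = T₂V₂^(γ−1) ⇒ T₂ = T₁ (V₁/V₂)^(γ−1).
T₂ = 385 × (1/5.26)^(2/5) = 198.2 K.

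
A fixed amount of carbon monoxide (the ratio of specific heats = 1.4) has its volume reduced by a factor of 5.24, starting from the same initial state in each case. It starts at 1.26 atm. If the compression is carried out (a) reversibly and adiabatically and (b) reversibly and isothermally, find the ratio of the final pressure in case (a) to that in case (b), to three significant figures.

P_adiabatic / P_isothermal ≈ 1.94

Isothermal: P_b = P₁(V₁/V₂) = 1.26×5.24.
Adiabatic: P_a = P₁(V₁/V₂)^γ = 1.26×5.24^(1.4).
P_a/P_b = (V₁/V₂)^(γ−1) = 5.24^(0.4) = 1.94.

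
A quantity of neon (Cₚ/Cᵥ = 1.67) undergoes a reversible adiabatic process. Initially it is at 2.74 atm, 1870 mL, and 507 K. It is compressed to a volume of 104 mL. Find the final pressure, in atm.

Since PV^γ is constant along a reversible adiabat, P₂ = P₁ (V₁/V₂)^γ.
P₂ = 2.74 × (1870/104)^(1.67) = 341.4 atm.

P₂ ≈ 341 atm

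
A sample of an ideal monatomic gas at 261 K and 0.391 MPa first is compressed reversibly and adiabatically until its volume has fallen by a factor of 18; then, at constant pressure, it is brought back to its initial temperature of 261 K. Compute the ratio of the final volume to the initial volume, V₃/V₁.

V₃/V₁ ≈ 0.00809

For a monatomic ideal gas γ = 5/3.
Adiabatic step: V₂/V₁ = 0.05556; T₂ = T₁·18^(2/3) = 1793 K.
Isobaric step: V₃/V₂ = T₃/T₂ = 261/1793.
V₃/V₁ = (V₂/V₁)(V₃/V₂) = 0.05556 × (261/1793) = 0.008089.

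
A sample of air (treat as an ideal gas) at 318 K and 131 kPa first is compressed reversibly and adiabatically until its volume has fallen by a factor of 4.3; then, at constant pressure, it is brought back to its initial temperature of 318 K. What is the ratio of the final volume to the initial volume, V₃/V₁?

For a diatomic ideal gas γ = 7/5.
Adiabatic step: V₂/V₁ = 0.2326; T₂ = T₁·4.3^(2/5) = 569.9 K.
Isobaric step: V₃/V₂ = T₃/T₂ = 318/569.9.
V₃/V₁ = (V₂/V₁)(V₃/V₂) = 0.2326 × (318/569.9) = 0.1298.

V₃/V₁ ≈ 0.130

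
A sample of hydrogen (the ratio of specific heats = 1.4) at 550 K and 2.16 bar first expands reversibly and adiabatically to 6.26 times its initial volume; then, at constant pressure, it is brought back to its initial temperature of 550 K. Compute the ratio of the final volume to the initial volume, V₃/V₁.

Adiabatic step: V₂/V₁ = 6.26; T₂ = T₁·(1/6.26)^(0.4) = 264.1 K.
Isobaric step: V₃/V₂ = T₃/T₂ = 550/264.1.
V₃/V₁ = (V₂/V₁)(V₃/V₂) = 6.26 × (550/264.1) = 13.04.

V₃/V₁ ≈ 13.0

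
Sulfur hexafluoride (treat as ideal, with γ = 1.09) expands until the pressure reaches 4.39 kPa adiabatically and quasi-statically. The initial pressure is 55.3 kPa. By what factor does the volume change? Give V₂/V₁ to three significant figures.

V₂/V₁ ≈ 10.2

From PV^γ = const, V₂/V₁ = (P₁/P₂)^(1/γ).
V₂/V₁ = (55.3/4.39)^(0.917) = 10.22.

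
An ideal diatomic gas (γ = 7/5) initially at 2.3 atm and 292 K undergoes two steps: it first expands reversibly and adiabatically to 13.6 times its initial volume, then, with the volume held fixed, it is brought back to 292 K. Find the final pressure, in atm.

Adiabatic step (PV^γ = const): P₂ = 2.3×(1/13.6)^(7/5) = 0.05954 atm; T₂ = 292×(1/13.6)^(2/5) = 102.8 K.
Isochoric: P₃ = P₂(T₃/T₂) = 0.05954 × (292/102.8) = 0.1691 atm.

P₃ ≈ 0.169 atm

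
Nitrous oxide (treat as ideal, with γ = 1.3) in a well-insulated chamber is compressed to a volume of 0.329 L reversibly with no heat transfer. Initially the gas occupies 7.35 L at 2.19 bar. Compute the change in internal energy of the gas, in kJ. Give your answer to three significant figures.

P₂ = P₁(V₁/V₂)^γ = 2.19×(7.35/0.329)^(1.3) = 124.2 bar.
For a reversible adiabat, W_by_gas = (P₁V₁ − P₂V₂)/(γ−1).
W_by = (219000×0.00735 − 1.242×10^7×0.000329) / (0.3) = -8260 J.
Q = 0 ⇒ ΔU = −W_by = 8260 J.

ΔU ≈ 8.26 kJ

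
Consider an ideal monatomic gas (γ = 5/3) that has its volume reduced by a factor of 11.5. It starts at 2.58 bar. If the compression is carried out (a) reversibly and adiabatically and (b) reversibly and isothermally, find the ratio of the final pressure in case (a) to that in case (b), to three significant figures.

P_adiabatic / P_isothermal ≈ 5.09

Isothermal: P_b = P₁(V₁/V₂) = 2.58×11.5.
Adiabatic: P_a = P₁(V₁/V₂)^γ = 2.58×11.5^(5/3).
P_a/P_b = (V₁/V₂)^(γ−1) = 11.5^(2/3) = 5.095.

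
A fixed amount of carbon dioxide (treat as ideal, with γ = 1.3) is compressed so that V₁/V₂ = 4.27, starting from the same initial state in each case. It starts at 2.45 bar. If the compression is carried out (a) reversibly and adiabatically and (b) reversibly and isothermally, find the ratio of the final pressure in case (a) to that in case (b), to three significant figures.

Isothermal: P_b = P₁(V₁/V₂) = 2.45×4.27.
Adiabatic: P_a = P₁(V₁/V₂)^γ = 2.45×4.27^(1.3).
P_a/P_b = (V₁/V₂)^(γ−1) = 4.27^(0.3) = 1.546.

P_adiabatic / P_isothermal ≈ 1.55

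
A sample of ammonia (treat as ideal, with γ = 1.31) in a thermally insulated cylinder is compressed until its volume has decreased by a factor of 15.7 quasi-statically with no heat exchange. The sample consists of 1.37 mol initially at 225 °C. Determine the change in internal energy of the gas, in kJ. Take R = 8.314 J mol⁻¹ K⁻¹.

For a reversible adiabat TV^(γ−1) is constant, so T₂ = T₁ (V₁/V₂)^(γ−1).
T₁ = 225 °C = 498.1 K.
T₂ = 498.1 × 15.7^(0.31) = 1170 K.
Q = 0, so ΔU = W_on_gas = nCᵥΔT with Cᵥ = R/(γ−1) = 26.82 J/(mol·K).
ΔU = 1.37 × 26.82 × (1170 − 498.1) = 24680 J.

ΔU ≈ 24.7 kJ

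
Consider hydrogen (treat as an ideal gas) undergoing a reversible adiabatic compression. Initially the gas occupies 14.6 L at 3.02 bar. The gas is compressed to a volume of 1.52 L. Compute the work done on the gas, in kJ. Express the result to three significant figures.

W ≈ 16.2 kJ

γ = 7/5 for a diatomic ideal gas.
P₂ = P₁(V₁/V₂)^γ = 3.02×(14.6/1.52)^(7/5) = 71.7 bar.
For a reversible adiabat, W_by_gas = (P₁V₁ − P₂V₂)/(γ−1).
W_by = (302000×0.0146 − 7.17×10^6×0.00152) / (2/5) = -16220 J.
W_on_gas = −W_by = 16220 J.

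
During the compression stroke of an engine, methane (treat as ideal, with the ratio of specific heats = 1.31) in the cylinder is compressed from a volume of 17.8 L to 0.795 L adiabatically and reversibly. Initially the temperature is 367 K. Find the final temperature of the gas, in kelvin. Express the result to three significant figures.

T₂ ≈ 962 K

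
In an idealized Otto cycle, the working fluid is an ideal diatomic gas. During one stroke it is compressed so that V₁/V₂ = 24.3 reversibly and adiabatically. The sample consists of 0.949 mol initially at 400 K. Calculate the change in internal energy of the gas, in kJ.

ΔU ≈ 20.4 kJ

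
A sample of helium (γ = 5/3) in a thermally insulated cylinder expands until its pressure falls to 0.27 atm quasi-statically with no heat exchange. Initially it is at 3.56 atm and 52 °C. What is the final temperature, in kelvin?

Along an adiabat T P^((1−γ)/γ) is constant, so T₂ = T₁ (P₂/P₁)^((γ−1)/γ).
T₁ = 52 °C = 325.1 K.
T₂ = 325.1 × (0.27/3.56)^(2/5) = 115.9 K.

T₂ ≈ 116 K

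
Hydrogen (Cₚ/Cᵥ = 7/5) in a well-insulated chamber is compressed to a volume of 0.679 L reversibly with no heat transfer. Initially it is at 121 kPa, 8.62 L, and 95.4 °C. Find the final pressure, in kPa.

P₂ ≈ 4250 kPa

Since PV^γ is constant along a reversible adiabat, P₂ = P₁ (V₁/V₂)^γ.
P₂ = 121 × (8.62/0.679)^(7/5) = 4245 kPa.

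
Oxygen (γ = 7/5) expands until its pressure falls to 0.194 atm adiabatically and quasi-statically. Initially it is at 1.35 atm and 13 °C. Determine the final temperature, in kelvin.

T₂ ≈ 164 K

Along an adiabat T P^((1−γ)/γ) is constant, so T₂ = T₁ (P₂/P₁)^((γ−1)/γ).
T₁ = 13 °C = 286.1 K.
T₂ = 286.1 × (0.194/1.35)^(2/7) = 164.4 K.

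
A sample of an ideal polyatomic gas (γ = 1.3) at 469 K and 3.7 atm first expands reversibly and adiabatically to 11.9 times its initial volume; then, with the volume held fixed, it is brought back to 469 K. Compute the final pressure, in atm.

Adiabatic step (PV^γ = const): P₂ = 3.7×(1/11.9)^(1.3) = 0.1479 atm; T₂ = 469×(1/11.9)^(0.3) = 223.1 K.
Isochoric: P₃ = P₂(T₃/T₂) = 0.1479 × (469/223.1) = 0.3109 atm.

P₃ ≈ 0.311 atm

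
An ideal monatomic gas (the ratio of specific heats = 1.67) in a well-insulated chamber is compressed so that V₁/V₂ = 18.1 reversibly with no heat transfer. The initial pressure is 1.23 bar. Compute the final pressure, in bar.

P₂ ≈ 155 bar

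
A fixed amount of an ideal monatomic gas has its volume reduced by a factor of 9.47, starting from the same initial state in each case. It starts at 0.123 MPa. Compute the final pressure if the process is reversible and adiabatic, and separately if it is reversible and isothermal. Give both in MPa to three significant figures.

adiabatic: 5.21 MPa; isothermal: 1.16 MPa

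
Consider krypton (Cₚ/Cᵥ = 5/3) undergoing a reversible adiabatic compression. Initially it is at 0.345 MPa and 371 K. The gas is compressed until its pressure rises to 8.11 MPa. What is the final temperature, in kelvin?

T₂ ≈ 1310 K

Along an adiabat T P^((1−γ)/γ) is constant, so T₂ = T₁ (P₂/P₁)^((γ−1)/γ).
T₂ = 371 × (8.11/0.345)^(2/5) = 1312 K.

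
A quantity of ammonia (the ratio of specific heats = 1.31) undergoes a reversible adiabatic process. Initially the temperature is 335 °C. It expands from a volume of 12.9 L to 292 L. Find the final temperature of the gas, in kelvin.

For a reversible adiabat TV^(γ−1) is constant, so T₂ = T₁ (V₁/V₂)^(γ−1).
T₁ = 335 °C = 608.1 K.
T₂ = 608.1 × (12.9/292)^(0.31) = 231.2 K.

T₂ ≈ 231 K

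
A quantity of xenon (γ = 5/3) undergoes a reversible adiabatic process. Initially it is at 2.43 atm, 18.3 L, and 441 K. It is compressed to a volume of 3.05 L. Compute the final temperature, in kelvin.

T₂ ≈ 1460 K

Adiabatic: T₁V₁^(γ−1) = T₂V₂^(γ−1) ⇒ T₂ = T₁ (V₁/V₂)^(γ−1).
T₂ = 441 × (18.3/3.05)^(2/3) = 1456 K.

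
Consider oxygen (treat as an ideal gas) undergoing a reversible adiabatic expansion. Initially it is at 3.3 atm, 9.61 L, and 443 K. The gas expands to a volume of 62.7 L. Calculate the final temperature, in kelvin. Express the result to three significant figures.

For a reversible adiabat TV^(γ−1) is constant, so T₂ = T₁ (V₁/V₂)^(γ−1).
γ = 7/5 for a diatomic ideal gas.
T₂ = 443 × (9.61/62.7)^(2/5) = 209.2 K.

T₂ ≈ 209 K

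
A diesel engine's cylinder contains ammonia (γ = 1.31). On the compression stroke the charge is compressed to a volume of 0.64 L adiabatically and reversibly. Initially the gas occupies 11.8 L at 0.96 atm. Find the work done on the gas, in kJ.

W ≈ 5.44 kJ

P₂ = P₁(V₁/V₂)^γ = 0.96×(11.8/0.64)^(1.31) = 43.69 atm.
For a reversible adiabat, W_by_gas = (P₁V₁ − P₂V₂)/(γ−1).
W_by = (97270×0.0118 − 4.426×10^6×0.00064) / (0.31) = -5436 J.
W_on_gas = −W_by = 5436 J.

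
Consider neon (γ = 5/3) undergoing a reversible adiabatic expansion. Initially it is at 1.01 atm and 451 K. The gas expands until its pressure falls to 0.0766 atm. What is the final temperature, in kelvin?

T₂ ≈ 161 K

Adiabatic: T₂/T₁ = (P₂/P₁)^((γ−1)/γ).
T₂ = 451 × (0.0766/1.01)^(2/5) = 160.7 K.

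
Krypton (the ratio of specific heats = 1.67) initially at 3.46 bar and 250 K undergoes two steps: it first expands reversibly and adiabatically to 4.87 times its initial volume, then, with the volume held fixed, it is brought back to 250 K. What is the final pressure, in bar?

Adiabatic step (PV^γ = const): P₂ = 3.46×(1/4.87)^(1.67) = 0.246 bar; T₂ = 250×(1/4.87)^(0.67) = 86.56 K.
Isochoric: P₃ = P₂(T₃/T₂) = 0.246 × (250/86.56) = 0.7105 bar.

P₃ ≈ 0.710 bar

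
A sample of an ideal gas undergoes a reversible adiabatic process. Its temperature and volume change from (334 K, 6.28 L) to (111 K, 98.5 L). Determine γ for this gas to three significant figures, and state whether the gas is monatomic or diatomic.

TV^(γ−1) = const ⇒ γ − 1 = ln(T₂/T₁) / ln(V₁/V₂).
γ = 1 + ln(111/334) / ln(6.28/98.5) = 1.4.
γ ≈ 1.40 is close to 7/5, so the gas is diatomic.

γ ≈ 1.40; diatomic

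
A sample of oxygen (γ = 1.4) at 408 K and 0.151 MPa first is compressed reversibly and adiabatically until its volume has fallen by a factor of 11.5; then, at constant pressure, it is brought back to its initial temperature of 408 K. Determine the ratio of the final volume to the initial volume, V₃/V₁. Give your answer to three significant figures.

Adiabatic step: V₂/V₁ = 0.08696; T₂ = T₁·11.5^(0.4) = 1084 K.
Isobaric step: V₃/V₂ = T₃/T₂ = 408/1084.
V₃/V₁ = (V₂/V₁)(V₃/V₂) = 0.08696 × (408/1084) = 0.03274.

V₃/V₁ ≈ 0.0327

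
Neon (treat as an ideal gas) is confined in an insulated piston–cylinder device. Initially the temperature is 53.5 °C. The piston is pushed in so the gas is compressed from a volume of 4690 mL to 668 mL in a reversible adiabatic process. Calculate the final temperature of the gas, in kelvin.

T₂ ≈ 1200 K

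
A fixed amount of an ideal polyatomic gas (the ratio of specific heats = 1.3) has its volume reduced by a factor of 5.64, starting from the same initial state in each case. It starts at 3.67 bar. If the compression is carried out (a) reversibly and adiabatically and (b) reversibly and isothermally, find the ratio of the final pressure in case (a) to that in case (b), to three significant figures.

Isothermal: P_b = P₁(V₁/V₂) = 3.67×5.64.
Adiabatic: P_a = P₁(V₁/V₂)^γ = 3.67×5.64^(1.3).
P_a/P_b = (V₁/V₂)^(γ−1) = 5.64^(0.3) = 1.68.

P_adiabatic / P_isothermal ≈ 1.68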